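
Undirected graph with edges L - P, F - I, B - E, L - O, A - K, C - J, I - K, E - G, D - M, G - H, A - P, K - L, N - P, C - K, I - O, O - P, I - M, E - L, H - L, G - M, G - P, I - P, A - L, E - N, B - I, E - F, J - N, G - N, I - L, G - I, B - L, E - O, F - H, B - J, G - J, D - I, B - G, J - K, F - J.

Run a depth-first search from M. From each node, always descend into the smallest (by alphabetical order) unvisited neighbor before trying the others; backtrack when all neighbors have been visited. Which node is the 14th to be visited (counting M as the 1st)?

O

Visit M
M → D
D → I
I → B
B → E
E → F
F → H
H → G
G → J
J → C
C → K
K → A
A → L
L → O
O → P
P → N

Visit order: M, D, I, B, E, F, H, G, J, C, K, A, L, O, P, N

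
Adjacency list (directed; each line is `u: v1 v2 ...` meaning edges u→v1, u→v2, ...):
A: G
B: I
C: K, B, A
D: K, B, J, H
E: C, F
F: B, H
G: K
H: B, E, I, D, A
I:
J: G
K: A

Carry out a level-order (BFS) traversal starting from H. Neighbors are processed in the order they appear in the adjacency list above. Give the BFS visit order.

H, B, E, I, D, A, C, F, K, J, G

Visit H; enqueue B, E, I, D, A → queue [B, E, I, D, A]
Visit B → queue [E, I, D, A]
Visit E; enqueue C, F → queue [I, D, A, C, F]
Visit I → queue [D, A, C, F]
Visit D; enqueue K, J → queue [A, C, F, K, J]
Visit A; enqueue G → queue [C, F, K, J, G]
Visit C → queue [F, K, J, G]
Visit F → queue [K, J, G]
Visit K → queue [J, G]
Visit J → queue [G]
Visit G → queue []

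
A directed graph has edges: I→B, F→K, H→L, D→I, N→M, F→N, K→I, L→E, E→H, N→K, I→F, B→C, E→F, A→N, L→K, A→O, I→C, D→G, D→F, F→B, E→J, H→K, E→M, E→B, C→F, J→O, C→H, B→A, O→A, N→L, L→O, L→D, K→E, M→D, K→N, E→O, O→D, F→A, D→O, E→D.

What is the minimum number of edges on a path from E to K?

2

Level 0: E
Level 1: B, D, F, H, J, M, O
Level 2: A, C, G, I, K, L, N
K first appears at level 2.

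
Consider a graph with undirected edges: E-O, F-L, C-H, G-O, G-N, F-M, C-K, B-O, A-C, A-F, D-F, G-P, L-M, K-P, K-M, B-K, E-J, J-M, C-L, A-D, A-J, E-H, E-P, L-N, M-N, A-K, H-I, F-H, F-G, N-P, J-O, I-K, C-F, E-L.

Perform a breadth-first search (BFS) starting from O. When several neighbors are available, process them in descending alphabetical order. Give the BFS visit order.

Visit O; enqueue J, G, E, B → queue [J, G, E, B]
Visit J; enqueue M, A → queue [G, E, B, M, A]
Visit G; enqueue P, N, F → queue [E, B, M, A, P, N, F]
Visit E; enqueue L, H → queue [B, M, A, P, N, F, L, H]
Visit B; enqueue K → queue [M, A, P, N, F, L, H, K]
Visit M → queue [A, P, N, F, L, H, K]
Visit A; enqueue D, C → queue [P, N, F, L, H, K, D, C]
Visit P → queue [N, F, L, H, K, D, C]
Visit N → queue [F, L, H, K, D, C]
Visit F → queue [L, H, K, D, C]
Visit L → queue [H, K, D, C]
Visit H; enqueue I → queue [K, D, C, I]
Visit K → queue [D, C, I]
Visit D → queue [C, I]
Visit C → queue [I]
Visit I → queue []

O -> J -> G -> E -> B -> M -> A -> P -> N -> F -> L -> H -> K -> D -> C -> I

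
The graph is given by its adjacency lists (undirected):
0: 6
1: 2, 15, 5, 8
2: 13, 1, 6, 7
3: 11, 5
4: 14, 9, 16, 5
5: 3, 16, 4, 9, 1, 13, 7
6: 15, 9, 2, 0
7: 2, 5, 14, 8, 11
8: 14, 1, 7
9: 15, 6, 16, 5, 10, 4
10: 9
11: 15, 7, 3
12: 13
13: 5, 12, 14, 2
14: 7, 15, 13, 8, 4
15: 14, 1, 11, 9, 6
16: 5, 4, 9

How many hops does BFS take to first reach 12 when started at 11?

4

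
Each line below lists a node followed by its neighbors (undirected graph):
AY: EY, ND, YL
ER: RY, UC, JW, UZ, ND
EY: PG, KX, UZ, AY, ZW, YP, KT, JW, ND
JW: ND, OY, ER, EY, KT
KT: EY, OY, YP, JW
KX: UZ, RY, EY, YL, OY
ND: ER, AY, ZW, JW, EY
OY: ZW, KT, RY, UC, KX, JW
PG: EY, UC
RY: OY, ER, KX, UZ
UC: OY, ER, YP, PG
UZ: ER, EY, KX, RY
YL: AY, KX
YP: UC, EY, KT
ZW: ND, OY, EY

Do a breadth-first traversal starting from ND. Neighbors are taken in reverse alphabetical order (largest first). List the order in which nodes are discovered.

Visit ND; enqueue ZW, JW, EY, ER, AY → queue [ZW, JW, EY, ER, AY]
Visit ZW; enqueue OY → queue [JW, EY, ER, AY, OY]
Visit JW; enqueue KT → queue [EY, ER, AY, OY, KT]
Visit EY; enqueue YP, UZ, PG, KX → queue [ER, AY, OY, KT, YP, UZ, PG, KX]
Visit ER; enqueue UC, RY → queue [AY, OY, KT, YP, UZ, PG, KX, UC, RY]
Visit AY; enqueue YL → queue [OY, KT, YP, UZ, PG, KX, UC, RY, YL]
Visit OY → queue [KT, YP, UZ, PG, KX, UC, RY, YL]
Visit KT → queue [YP, UZ, PG, KX, UC, RY, YL]
Visit YP → queue [UZ, PG, KX, UC, RY, YL]
Visit UZ → queue [PG, KX, UC, RY, YL]
Visit PG → queue [KX, UC, RY, YL]
Visit KX → queue [UC, RY, YL]
Visit UC → queue [RY, YL]
Visit RY → queue [YL]
Visit YL → queue []

ND ZW JW EY ER AY OY KT YP UZ PG KX UC RY YL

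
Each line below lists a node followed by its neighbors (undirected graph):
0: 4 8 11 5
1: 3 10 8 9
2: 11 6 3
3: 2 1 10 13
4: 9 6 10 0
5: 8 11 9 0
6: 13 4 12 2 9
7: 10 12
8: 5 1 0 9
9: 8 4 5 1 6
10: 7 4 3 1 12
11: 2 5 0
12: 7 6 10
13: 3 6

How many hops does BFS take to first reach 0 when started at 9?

Level 0: 9
Level 1: 1, 4, 5, 6, 8
Level 2: 0, 2, 3, 10, 11, 12, 13
Level 3: 7
0 first appears at level 2.

2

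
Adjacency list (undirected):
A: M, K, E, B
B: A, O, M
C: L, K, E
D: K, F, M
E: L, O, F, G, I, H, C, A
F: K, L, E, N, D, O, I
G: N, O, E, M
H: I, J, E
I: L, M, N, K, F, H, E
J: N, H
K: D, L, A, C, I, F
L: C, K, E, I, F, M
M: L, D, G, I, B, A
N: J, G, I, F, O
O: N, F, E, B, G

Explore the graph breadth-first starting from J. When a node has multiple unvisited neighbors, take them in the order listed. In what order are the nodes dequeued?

J, N, H, G, I, F, O, E, M, L, K, D, B, C, A

Visit J; enqueue N, H → queue [N, H]
Visit N; enqueue G, I, F, O → queue [H, G, I, F, O]
Visit H; enqueue E → queue [G, I, F, O, E]
Visit G; enqueue M → queue [I, F, O, E, M]
Visit I; enqueue L, K → queue [F, O, E, M, L, K]
Visit F; enqueue D → queue [O, E, M, L, K, D]
Visit O; enqueue B → queue [E, M, L, K, D, B]
Visit E; enqueue C, A → queue [M, L, K, D, B, C, A]
Visit M → queue [L, K, D, B, C, A]
Visit L → queue [K, D, B, C, A]
Visit K → queue [D, B, C, A]
Visit D → queue [B, C, A]
Visit B → queue [C, A]
Visit C → queue [A]
Visit A → queue []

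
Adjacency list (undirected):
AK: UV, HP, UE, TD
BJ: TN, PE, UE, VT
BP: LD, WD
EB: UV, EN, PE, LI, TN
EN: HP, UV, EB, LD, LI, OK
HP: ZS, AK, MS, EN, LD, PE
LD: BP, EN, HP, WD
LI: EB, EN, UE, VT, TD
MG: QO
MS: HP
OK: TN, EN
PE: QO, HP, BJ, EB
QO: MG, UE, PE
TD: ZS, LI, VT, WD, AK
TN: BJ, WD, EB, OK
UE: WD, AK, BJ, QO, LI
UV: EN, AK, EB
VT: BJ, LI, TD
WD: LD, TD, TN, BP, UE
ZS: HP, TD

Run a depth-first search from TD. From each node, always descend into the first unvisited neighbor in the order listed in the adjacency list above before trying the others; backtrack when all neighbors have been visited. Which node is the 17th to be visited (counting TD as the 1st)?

Visit TD
TD → ZS
ZS → HP
HP → AK
AK → UV
UV → EN
EN → EB
EB → PE
PE → QO
QO → MG
QO → UE
UE → WD
WD → LD
LD → BP
WD → TN
TN → BJ
BJ → VT
VT → LI
TN → OK
HP → MS

Visit order: TD, ZS, HP, AK, UV, EN, EB, PE, QO, MG, UE, WD, LD, BP, TN, BJ, VT, LI, OK, MS

VT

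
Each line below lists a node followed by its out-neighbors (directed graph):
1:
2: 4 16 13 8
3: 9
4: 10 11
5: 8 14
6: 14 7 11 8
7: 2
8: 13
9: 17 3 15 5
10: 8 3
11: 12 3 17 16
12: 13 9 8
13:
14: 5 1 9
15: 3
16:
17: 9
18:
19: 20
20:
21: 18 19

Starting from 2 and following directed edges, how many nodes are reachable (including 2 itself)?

BFS from 2 visits: 2, 16, 13, 8, 4, 11, 10, 17, 12, 3, 9, 15, 5, 14, 1
Reachable nodes: 15 of 21 total.

15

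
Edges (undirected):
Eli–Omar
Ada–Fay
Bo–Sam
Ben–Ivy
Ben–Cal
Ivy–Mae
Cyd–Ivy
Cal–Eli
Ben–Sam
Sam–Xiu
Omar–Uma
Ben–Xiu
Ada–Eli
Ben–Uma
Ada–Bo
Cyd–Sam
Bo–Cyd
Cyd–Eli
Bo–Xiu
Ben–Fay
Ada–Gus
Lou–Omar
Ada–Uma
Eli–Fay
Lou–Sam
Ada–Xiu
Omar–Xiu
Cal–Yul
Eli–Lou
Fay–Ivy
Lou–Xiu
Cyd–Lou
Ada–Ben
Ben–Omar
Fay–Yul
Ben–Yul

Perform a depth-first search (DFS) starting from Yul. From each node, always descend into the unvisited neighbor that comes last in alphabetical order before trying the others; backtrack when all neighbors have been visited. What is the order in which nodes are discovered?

Yul, Fay, Ivy, Mae, Cyd, Sam, Xiu, Omar, Uma, Ben, Cal, Eli, Lou, Ada, Gus, Bo

Visit Yul
Yul → Fay
Fay → Ivy
Ivy → Mae
Ivy → Cyd
Cyd → Sam
Sam → Xiu
Xiu → Omar
Omar → Uma
Uma → Ben
Ben → Cal
Cal → Eli
Eli → Lou
Eli → Ada
Ada → Gus
Ada → Bo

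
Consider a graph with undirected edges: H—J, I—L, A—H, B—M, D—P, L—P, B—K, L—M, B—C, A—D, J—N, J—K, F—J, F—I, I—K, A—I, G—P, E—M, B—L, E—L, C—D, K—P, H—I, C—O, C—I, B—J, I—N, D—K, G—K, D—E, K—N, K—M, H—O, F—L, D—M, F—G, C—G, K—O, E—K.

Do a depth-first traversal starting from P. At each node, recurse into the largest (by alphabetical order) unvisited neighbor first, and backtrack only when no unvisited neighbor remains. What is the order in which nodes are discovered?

Visit P
P → L
L → M
M → K
K → O
O → H
H → J
J → N
N → I
I → F
F → G
G → C
C → D
D → E
D → A
C → B

P L M K O H J N I F G C D E A B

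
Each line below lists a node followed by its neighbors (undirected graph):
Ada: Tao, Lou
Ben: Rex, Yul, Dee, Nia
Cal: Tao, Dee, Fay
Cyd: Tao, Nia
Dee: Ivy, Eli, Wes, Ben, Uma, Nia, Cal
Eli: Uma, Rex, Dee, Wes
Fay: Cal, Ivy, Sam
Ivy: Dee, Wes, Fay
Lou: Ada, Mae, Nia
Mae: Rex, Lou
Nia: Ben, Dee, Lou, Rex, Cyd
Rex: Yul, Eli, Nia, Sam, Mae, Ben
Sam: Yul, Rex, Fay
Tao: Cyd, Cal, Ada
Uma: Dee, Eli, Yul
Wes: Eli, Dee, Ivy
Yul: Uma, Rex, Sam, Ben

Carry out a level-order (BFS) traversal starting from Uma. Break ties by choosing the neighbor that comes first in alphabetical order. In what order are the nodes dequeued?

Uma → Dee → Eli → Yul → Ben → Cal → Ivy → Nia → Wes → Rex → Sam → Fay → Tao → Cyd → Lou → Mae → Ada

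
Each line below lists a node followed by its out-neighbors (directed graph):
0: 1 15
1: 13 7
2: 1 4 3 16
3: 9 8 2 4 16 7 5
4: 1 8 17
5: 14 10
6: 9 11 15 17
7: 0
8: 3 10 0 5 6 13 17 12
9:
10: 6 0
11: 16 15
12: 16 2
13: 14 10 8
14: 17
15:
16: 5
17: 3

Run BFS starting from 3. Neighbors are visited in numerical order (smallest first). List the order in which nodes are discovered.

Visit 3; enqueue 2, 4, 5, 7, 8, 9, 16 → queue [2, 4, 5, 7, 8, 9, 16]
Visit 2; enqueue 1 → queue [4, 5, 7, 8, 9, 16, 1]
Visit 4; enqueue 17 → queue [5, 7, 8, 9, 16, 1, 17]
Visit 5; enqueue 10, 14 → queue [7, 8, 9, 16, 1, 17, 10, 14]
Visit 7; enqueue 0 → queue [8, 9, 16, 1, 17, 10, 14, 0]
Visit 8; enqueue 6, 12, 13 → queue [9, 16, 1, 17, 10, 14, 0, 6, 12, 13]
Visit 9 → queue [16, 1, 17, 10, 14, 0, 6, 12, 13]
Visit 16 → queue [1, 17, 10, 14, 0, 6, 12, 13]
Visit 1 → queue [17, 10, 14, 0, 6, 12, 13]
Visit 17 → queue [10, 14, 0, 6, 12, 13]
Visit 10 → queue [14, 0, 6, 12, 13]
Visit 14 → queue [0, 6, 12, 13]
Visit 0; enqueue 15 → queue [6, 12, 13, 15]
Visit 6; enqueue 11 → queue [12, 13, 15, 11]
Visit 12 → queue [13, 15, 11]
Visit 13 → queue [15, 11]
Visit 15 → queue [11]
Visit 11 → queue []

3 -> 2 -> 4 -> 5 -> 7 -> 8 -> 9 -> 16 -> 1 -> 17 -> 10 -> 14 -> 0 -> 6 -> 12 -> 13 -> 15 -> 11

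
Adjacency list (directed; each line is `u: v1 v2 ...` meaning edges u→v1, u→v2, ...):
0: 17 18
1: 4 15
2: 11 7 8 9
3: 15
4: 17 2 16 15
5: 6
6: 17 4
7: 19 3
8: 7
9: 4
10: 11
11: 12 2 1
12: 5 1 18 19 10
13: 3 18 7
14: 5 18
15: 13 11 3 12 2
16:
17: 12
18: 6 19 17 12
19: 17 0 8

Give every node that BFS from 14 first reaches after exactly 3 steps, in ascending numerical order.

0, 1, 4, 8, 10

Level 0: 14
Level 1: 5, 18
Level 2: 6, 12, 17, 19
Level 3: 0, 1, 4, 8, 10
Level 4: 2, 7, 11, 15, 16
Level 5: 3, 9, 13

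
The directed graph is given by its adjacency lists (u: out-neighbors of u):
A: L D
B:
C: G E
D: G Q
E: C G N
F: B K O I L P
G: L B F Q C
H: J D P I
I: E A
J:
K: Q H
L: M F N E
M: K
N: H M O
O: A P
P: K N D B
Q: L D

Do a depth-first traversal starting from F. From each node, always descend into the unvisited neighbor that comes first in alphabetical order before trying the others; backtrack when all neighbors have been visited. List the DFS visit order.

F B I A D G C E N H J P K Q L M O

Visit F
F → B
F → I
I → A
A → D
D → G
G → C
C → E
E → N
N → H
H → J
H → P
P → K
K → Q
Q → L
L → M
N → O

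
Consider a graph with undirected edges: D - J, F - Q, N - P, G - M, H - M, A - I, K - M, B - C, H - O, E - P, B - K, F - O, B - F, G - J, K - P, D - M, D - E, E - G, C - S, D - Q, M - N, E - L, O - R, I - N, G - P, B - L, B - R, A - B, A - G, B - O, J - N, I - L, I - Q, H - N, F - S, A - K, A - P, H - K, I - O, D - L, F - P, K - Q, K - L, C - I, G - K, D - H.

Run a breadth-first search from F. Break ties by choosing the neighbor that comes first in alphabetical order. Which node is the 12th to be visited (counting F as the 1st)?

Visit F; enqueue B, O, P, Q, S → queue [B, O, P, Q, S]
Visit B; enqueue A, C, K, L, R → queue [O, P, Q, S, A, C, K, L, R]
Visit O; enqueue H, I → queue [P, Q, S, A, C, K, L, R, H, I]
Visit P; enqueue E, G, N → queue [Q, S, A, C, K, L, R, H, I, E, G, N]
Visit Q; enqueue D → queue [S, A, C, K, L, R, H, I, E, G, N, D]
Visit S → queue [A, C, K, L, R, H, I, E, G, N, D]
Visit A → queue [C, K, L, R, H, I, E, G, N, D]
Visit C → queue [K, L, R, H, I, E, G, N, D]
Visit K; enqueue M → queue [L, R, H, I, E, G, N, D, M]
Visit L → queue [R, H, I, E, G, N, D, M]
Visit R → queue [H, I, E, G, N, D, M]
Visit H → queue [I, E, G, N, D, M]
Visit I → queue [E, G, N, D, M]
Visit E → queue [G, N, D, M]
Visit G; enqueue J → queue [N, D, M, J]
Visit N → queue [D, M, J]
Visit D → queue [M, J]
Visit M → queue [J]
Visit J → queue []

Visit order: F, B, O, P, Q, S, A, C, K, L, R, H, I, E, G, N, D, M, J

H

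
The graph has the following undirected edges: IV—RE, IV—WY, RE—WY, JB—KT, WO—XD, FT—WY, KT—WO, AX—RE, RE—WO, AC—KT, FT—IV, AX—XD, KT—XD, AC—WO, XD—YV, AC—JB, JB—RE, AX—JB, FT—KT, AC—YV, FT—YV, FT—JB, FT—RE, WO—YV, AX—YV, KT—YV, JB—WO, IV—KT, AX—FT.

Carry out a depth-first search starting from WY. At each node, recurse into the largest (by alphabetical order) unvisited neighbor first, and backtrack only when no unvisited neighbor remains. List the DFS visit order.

WY, RE, WO, YV, XD, KT, JB, FT, IV, AX, AC

Visit WY
WY → RE
RE → WO
WO → YV
YV → XD
XD → KT
KT → JB
JB → FT
FT → IV
FT → AX
JB → AC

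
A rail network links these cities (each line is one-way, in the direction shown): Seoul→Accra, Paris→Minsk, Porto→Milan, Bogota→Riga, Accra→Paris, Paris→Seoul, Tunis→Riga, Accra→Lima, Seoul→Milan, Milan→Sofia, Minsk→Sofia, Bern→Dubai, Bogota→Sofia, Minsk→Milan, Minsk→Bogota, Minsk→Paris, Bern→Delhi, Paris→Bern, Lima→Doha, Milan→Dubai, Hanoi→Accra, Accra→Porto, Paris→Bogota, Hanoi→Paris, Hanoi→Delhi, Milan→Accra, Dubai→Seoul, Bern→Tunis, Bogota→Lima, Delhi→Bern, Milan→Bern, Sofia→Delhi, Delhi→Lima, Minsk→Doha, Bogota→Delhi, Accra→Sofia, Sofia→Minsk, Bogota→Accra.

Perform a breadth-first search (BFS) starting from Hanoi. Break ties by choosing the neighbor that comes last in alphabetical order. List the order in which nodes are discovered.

Hanoi, Paris, Delhi, Accra, Seoul, Minsk, Bogota, Bern, Lima, Sofia, Porto, Milan, Doha, Riga, Tunis, Dubai

Visit Hanoi; enqueue Paris, Delhi, Accra → queue [Paris, Delhi, Accra]
Visit Paris; enqueue Seoul, Minsk, Bogota, Bern → queue [Delhi, Accra, Seoul, Minsk, Bogota, Bern]
Visit Delhi; enqueue Lima → queue [Accra, Seoul, Minsk, Bogota, Bern, Lima]
Visit Accra; enqueue Sofia, Porto → queue [Seoul, Minsk, Bogota, Bern, Lima, Sofia, Porto]
Visit Seoul; enqueue Milan → queue [Minsk, Bogota, Bern, Lima, Sofia, Porto, Milan]
Visit Minsk; enqueue Doha → queue [Bogota, Bern, Lima, Sofia, Porto, Milan, Doha]
Visit Bogota; enqueue Riga → queue [Bern, Lima, Sofia, Porto, Milan, Doha, Riga]
Visit Bern; enqueue Tunis, Dubai → queue [Lima, Sofia, Porto, Milan, Doha, Riga, Tunis, Dubai]
Visit Lima → queue [Sofia, Porto, Milan, Doha, Riga, Tunis, Dubai]
Visit Sofia → queue [Porto, Milan, Doha, Riga, Tunis, Dubai]
Visit Porto → queue [Milan, Doha, Riga, Tunis, Dubai]
Visit Milan → queue [Doha, Riga, Tunis, Dubai]
Visit Doha → queue [Riga, Tunis, Dubai]
Visit Riga → queue [Tunis, Dubai]
Visit Tunis → queue [Dubai]
Visit Dubai → queue []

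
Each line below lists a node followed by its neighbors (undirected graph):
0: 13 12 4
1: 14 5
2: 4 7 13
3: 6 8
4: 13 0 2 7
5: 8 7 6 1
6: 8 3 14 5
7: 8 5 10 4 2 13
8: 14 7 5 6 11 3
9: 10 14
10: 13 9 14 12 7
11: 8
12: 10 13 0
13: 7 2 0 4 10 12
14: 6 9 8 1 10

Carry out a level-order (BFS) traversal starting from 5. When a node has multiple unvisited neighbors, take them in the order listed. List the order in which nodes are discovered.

Visit 5; enqueue 8, 7, 6, 1 → queue [8, 7, 6, 1]
Visit 8; enqueue 14, 11, 3 → queue [7, 6, 1, 14, 11, 3]
Visit 7; enqueue 10, 4, 2, 13 → queue [6, 1, 14, 11, 3, 10, 4, 2, 13]
Visit 6 → queue [1, 14, 11, 3, 10, 4, 2, 13]
Visit 1 → queue [14, 11, 3, 10, 4, 2, 13]
Visit 14; enqueue 9 → queue [11, 3, 10, 4, 2, 13, 9]
Visit 11 → queue [3, 10, 4, 2, 13, 9]
Visit 3 → queue [10, 4, 2, 13, 9]
Visit 10; enqueue 12 → queue [4, 2, 13, 9, 12]
Visit 4; enqueue 0 → queue [2, 13, 9, 12, 0]
Visit 2 → queue [13, 9, 12, 0]
Visit 13 → queue [9, 12, 0]
Visit 9 → queue [12, 0]
Visit 12 → queue [0]
Visit 0 → queue []

5, 8, 7, 6, 1, 14, 11, 3, 10, 4, 2, 13, 9, 12, 0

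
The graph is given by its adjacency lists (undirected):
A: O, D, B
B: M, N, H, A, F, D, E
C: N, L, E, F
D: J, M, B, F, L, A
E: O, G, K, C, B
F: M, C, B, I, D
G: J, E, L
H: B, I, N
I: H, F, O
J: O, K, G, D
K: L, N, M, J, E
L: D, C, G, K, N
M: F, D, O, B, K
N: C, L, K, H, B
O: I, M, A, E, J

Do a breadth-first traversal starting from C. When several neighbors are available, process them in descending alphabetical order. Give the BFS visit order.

Visit C; enqueue N, L, F, E → queue [N, L, F, E]
Visit N; enqueue K, H, B → queue [L, F, E, K, H, B]
Visit L; enqueue G, D → queue [F, E, K, H, B, G, D]
Visit F; enqueue M, I → queue [E, K, H, B, G, D, M, I]
Visit E; enqueue O → queue [K, H, B, G, D, M, I, O]
Visit K; enqueue J → queue [H, B, G, D, M, I, O, J]
Visit H → queue [B, G, D, M, I, O, J]
Visit B; enqueue A → queue [G, D, M, I, O, J, A]
Visit G → queue [D, M, I, O, J, A]
Visit D → queue [M, I, O, J, A]
Visit M → queue [I, O, J, A]
Visit I → queue [O, J, A]
Visit O → queue [J, A]
Visit J → queue [A]
Visit A → queue []

C -> N -> L -> F -> E -> K -> H -> B -> G -> D -> M -> I -> O -> J -> A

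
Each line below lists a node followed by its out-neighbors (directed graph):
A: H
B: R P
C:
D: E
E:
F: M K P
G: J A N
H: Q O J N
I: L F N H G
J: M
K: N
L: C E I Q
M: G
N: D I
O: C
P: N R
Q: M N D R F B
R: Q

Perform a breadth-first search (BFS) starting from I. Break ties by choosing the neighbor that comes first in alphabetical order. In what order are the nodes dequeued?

I F G H L N K M P A J O Q C E D R B

Visit I; enqueue F, G, H, L, N → queue [F, G, H, L, N]
Visit F; enqueue K, M, P → queue [G, H, L, N, K, M, P]
Visit G; enqueue A, J → queue [H, L, N, K, M, P, A, J]
Visit H; enqueue O, Q → queue [L, N, K, M, P, A, J, O, Q]
Visit L; enqueue C, E → queue [N, K, M, P, A, J, O, Q, C, E]
Visit N; enqueue D → queue [K, M, P, A, J, O, Q, C, E, D]
Visit K → queue [M, P, A, J, O, Q, C, E, D]
Visit M → queue [P, A, J, O, Q, C, E, D]
Visit P; enqueue R → queue [A, J, O, Q, C, E, D, R]
Visit A → queue [J, O, Q, C, E, D, R]
Visit J → queue [O, Q, C, E, D, R]
Visit O → queue [Q, C, E, D, R]
Visit Q; enqueue B → queue [C, E, D, R, B]
Visit C → queue [E, D, R, B]
Visit E → queue [D, R, B]
Visit D → queue [R, B]
Visit R → queue [B]
Visit B → queue []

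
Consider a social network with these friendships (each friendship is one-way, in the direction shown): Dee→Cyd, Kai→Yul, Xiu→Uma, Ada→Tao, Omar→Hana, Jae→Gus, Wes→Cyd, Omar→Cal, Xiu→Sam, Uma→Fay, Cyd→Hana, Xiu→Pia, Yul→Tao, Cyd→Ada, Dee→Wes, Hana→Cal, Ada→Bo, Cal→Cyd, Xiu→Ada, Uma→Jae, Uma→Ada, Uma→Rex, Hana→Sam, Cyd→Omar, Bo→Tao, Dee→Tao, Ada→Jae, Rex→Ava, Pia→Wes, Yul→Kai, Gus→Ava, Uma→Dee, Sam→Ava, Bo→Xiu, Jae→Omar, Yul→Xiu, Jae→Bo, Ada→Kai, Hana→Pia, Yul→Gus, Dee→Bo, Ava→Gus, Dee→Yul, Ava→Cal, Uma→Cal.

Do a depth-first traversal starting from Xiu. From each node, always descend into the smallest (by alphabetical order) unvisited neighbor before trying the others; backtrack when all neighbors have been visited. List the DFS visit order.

Xiu -> Ada -> Bo -> Tao -> Jae -> Gus -> Ava -> Cal -> Cyd -> Hana -> Pia -> Wes -> Sam -> Omar -> Kai -> Yul -> Uma -> Dee -> Fay -> Rex

Visit Xiu
Xiu → Ada
Ada → Bo
Bo → Tao
Ada → Jae
Jae → Gus
Gus → Ava
Ava → Cal
Cal → Cyd
Cyd → Hana
Hana → Pia
Pia → Wes
Hana → Sam
Cyd → Omar
Ada → Kai
Kai → Yul
Xiu → Uma
Uma → Dee
Uma → Fay
Uma → Rex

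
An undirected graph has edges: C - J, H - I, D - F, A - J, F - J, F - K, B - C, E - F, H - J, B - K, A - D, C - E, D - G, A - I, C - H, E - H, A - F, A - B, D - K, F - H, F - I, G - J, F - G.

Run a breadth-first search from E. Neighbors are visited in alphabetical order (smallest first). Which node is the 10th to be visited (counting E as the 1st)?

I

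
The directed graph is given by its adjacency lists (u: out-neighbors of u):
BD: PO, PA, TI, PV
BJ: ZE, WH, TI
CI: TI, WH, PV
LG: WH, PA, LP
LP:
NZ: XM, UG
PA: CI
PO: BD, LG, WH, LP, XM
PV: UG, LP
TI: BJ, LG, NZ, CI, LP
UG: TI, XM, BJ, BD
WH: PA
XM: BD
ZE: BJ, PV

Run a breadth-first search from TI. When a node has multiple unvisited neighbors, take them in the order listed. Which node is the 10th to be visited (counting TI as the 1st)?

XM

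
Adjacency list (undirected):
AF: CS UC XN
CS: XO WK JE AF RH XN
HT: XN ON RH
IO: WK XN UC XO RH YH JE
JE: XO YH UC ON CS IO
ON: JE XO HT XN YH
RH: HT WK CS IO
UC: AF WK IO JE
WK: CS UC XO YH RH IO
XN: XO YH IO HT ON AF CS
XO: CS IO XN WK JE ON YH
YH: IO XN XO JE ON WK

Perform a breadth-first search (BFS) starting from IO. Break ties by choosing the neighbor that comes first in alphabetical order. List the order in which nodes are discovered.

IO, JE, RH, UC, WK, XN, XO, YH, CS, ON, HT, AF

Visit IO; enqueue JE, RH, UC, WK, XN, XO, YH → queue [JE, RH, UC, WK, XN, XO, YH]
Visit JE; enqueue CS, ON → queue [RH, UC, WK, XN, XO, YH, CS, ON]
Visit RH; enqueue HT → queue [UC, WK, XN, XO, YH, CS, ON, HT]
Visit UC; enqueue AF → queue [WK, XN, XO, YH, CS, ON, HT, AF]
Visit WK → queue [XN, XO, YH, CS, ON, HT, AF]
Visit XN → queue [XO, YH, CS, ON, HT, AF]
Visit XO → queue [YH, CS, ON, HT, AF]
Visit YH → queue [CS, ON, HT, AF]
Visit CS → queue [ON, HT, AF]
Visit ON → queue [HT, AF]
Visit HT → queue [AF]
Visit AF → queue []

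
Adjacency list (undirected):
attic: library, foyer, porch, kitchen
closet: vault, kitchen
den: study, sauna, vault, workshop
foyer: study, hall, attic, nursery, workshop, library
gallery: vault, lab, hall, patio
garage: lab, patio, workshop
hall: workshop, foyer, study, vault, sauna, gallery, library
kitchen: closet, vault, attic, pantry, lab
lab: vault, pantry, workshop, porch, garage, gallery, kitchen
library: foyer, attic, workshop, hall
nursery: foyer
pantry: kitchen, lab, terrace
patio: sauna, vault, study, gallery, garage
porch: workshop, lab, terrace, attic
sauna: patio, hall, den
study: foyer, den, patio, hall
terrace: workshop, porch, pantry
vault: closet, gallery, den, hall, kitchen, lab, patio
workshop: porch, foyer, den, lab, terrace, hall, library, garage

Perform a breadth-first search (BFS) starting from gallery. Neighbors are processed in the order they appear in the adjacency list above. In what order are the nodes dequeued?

Visit gallery; enqueue vault, lab, hall, patio → queue [vault, lab, hall, patio]
Visit vault; enqueue closet, den, kitchen → queue [lab, hall, patio, closet, den, kitchen]
Visit lab; enqueue pantry, workshop, porch, garage → queue [hall, patio, closet, den, kitchen, pantry, workshop, porch, garage]
Visit hall; enqueue foyer, study, sauna, library → queue [patio, closet, den, kitchen, pantry, workshop, porch, garage, foyer, study, sauna, library]
Visit patio → queue [closet, den, kitchen, pantry, workshop, porch, garage, foyer, study, sauna, library]
Visit closet → queue [den, kitchen, pantry, workshop, porch, garage, foyer, study, sauna, library]
Visit den → queue [kitchen, pantry, workshop, porch, garage, foyer, study, sauna, library]
Visit kitchen; enqueue attic → queue [pantry, workshop, porch, garage, foyer, study, sauna, library, attic]
Visit pantry; enqueue terrace → queue [workshop, porch, garage, foyer, study, sauna, library, attic, terrace]
Visit workshop → queue [porch, garage, foyer, study, sauna, library, attic, terrace]
Visit porch → queue [garage, foyer, study, sauna, library, attic, terrace]
Visit garage → queue [foyer, study, sauna, library, attic, terrace]
Visit foyer; enqueue nursery → queue [study, sauna, library, attic, terrace, nursery]
Visit study → queue [sauna, library, attic, terrace, nursery]
Visit sauna → queue [library, attic, terrace, nursery]
Visit library → queue [attic, terrace, nursery]
Visit attic → queue [terrace, nursery]
Visit terrace → queue [nursery]
Visit nursery → queue []

gallery → vault → lab → hall → patio → closet → den → kitchen → pantry → workshop → porch → garage → foyer → study → sauna → library → attic → terrace → nursery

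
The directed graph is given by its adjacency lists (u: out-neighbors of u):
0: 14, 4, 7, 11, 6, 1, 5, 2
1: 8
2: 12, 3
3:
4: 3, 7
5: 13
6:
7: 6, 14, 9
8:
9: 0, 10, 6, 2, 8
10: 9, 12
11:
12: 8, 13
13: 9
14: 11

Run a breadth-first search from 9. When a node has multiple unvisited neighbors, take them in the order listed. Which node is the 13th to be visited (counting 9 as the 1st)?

12

Visit 9; enqueue 0, 10, 6, 2, 8 → queue [0, 10, 6, 2, 8]
Visit 0; enqueue 14, 4, 7, 11, 1, 5 → queue [10, 6, 2, 8, 14, 4, 7, 11, 1, 5]
Visit 10; enqueue 12 → queue [6, 2, 8, 14, 4, 7, 11, 1, 5, 12]
Visit 6 → queue [2, 8, 14, 4, 7, 11, 1, 5, 12]
Visit 2; enqueue 3 → queue [8, 14, 4, 7, 11, 1, 5, 12, 3]
Visit 8 → queue [14, 4, 7, 11, 1, 5, 12, 3]
Visit 14 → queue [4, 7, 11, 1, 5, 12, 3]
Visit 4 → queue [7, 11, 1, 5, 12, 3]
Visit 7 → queue [11, 1, 5, 12, 3]
Visit 11 → queue [1, 5, 12, 3]
Visit 1 → queue [5, 12, 3]
Visit 5; enqueue 13 → queue [12, 3, 13]
Visit 12 → queue [3, 13]
Visit 3 → queue [13]
Visit 13 → queue []

Visit order: 9, 0, 10, 6, 2, 8, 14, 4, 7, 11, 1, 5, 12, 3, 13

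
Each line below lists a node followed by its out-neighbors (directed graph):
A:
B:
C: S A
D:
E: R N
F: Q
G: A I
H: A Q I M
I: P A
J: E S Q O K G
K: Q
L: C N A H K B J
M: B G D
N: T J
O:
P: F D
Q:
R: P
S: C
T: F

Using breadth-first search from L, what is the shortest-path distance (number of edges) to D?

3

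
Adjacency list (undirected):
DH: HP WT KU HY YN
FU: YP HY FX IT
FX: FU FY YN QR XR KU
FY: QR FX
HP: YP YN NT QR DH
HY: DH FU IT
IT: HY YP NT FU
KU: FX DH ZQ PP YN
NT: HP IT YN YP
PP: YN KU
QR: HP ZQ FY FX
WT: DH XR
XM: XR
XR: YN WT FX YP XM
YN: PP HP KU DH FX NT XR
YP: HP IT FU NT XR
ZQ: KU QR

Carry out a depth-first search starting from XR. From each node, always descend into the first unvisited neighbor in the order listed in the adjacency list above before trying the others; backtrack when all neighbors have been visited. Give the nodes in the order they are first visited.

XR, YN, PP, KU, FX, FU, YP, HP, NT, IT, HY, DH, WT, QR, ZQ, FY, XM

Visit XR
XR → YN
YN → PP
PP → KU
KU → FX
FX → FU
FU → YP
YP → HP
HP → NT
NT → IT
IT → HY
HY → DH
DH → WT
HP → QR
QR → ZQ
QR → FY
XR → XM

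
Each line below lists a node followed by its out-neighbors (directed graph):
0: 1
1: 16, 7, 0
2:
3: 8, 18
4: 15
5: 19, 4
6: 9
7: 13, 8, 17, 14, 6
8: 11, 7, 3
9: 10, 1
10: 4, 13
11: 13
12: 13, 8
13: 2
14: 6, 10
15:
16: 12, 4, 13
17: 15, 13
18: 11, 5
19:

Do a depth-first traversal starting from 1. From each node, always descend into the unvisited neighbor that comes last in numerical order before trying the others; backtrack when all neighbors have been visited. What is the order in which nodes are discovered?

Visit 1
1 → 16
16 → 13
13 → 2
16 → 12
12 → 8
8 → 11
8 → 7
7 → 17
17 → 15
7 → 14
14 → 10
10 → 4
14 → 6
6 → 9
8 → 3
3 → 18
18 → 5
5 → 19
1 → 0

1 → 16 → 13 → 2 → 12 → 8 → 11 → 7 → 17 → 15 → 14 → 10 → 4 → 6 → 9 → 3 → 18 → 5 → 19 → 0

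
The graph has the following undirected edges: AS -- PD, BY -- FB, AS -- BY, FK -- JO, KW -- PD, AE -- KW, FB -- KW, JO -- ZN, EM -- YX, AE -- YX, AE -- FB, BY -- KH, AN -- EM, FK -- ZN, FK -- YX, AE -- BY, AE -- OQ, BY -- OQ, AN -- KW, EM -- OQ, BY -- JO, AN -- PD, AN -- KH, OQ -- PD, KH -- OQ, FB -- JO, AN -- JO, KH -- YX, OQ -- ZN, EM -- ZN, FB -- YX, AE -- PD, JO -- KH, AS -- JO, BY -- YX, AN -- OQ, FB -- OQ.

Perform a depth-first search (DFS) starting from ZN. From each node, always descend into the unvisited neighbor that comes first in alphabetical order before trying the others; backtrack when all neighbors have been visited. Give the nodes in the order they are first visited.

ZN EM AN JO AS BY AE FB KW PD OQ KH YX FK

Visit ZN
ZN → EM
EM → AN
AN → JO
JO → AS
AS → BY
BY → AE
AE → FB
FB → KW
KW → PD
PD → OQ
OQ → KH
KH → YX
YX → FK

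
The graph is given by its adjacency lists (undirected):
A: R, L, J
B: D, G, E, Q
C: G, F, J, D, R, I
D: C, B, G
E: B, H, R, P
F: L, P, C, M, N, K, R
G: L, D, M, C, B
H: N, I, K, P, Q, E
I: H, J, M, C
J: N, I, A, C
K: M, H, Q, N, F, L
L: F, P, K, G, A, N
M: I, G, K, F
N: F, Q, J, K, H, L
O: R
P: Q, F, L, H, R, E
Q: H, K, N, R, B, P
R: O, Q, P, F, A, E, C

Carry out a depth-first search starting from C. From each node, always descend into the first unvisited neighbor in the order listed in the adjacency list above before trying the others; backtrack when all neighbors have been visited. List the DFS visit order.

C, G, L, F, P, Q, H, N, J, I, M, K, A, R, O, E, B, D

Visit C
C → G
G → L
L → F
F → P
P → Q
Q → H
H → N
N → J
J → I
I → M
M → K
J → A
A → R
R → O
R → E
E → B
B → D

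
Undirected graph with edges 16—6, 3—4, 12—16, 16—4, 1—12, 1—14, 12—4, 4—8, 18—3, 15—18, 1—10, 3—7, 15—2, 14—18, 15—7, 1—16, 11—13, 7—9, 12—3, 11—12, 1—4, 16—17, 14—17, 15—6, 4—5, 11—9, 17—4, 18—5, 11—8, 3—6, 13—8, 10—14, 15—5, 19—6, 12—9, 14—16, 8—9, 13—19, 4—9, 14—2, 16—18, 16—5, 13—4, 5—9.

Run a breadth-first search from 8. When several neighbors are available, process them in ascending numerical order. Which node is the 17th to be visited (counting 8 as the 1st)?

Visit 8; enqueue 4, 9, 11, 13 → queue [4, 9, 11, 13]
Visit 4; enqueue 1, 3, 5, 12, 16, 17 → queue [9, 11, 13, 1, 3, 5, 12, 16, 17]
Visit 9; enqueue 7 → queue [11, 13, 1, 3, 5, 12, 16, 17, 7]
Visit 11 → queue [13, 1, 3, 5, 12, 16, 17, 7]
Visit 13; enqueue 19 → queue [1, 3, 5, 12, 16, 17, 7, 19]
Visit 1; enqueue 10, 14 → queue [3, 5, 12, 16, 17, 7, 19, 10, 14]
Visit 3; enqueue 6, 18 → queue [5, 12, 16, 17, 7, 19, 10, 14, 6, 18]
Visit 5; enqueue 15 → queue [12, 16, 17, 7, 19, 10, 14, 6, 18, 15]
Visit 12 → queue [16, 17, 7, 19, 10, 14, 6, 18, 15]
Visit 16 → queue [17, 7, 19, 10, 14, 6, 18, 15]
Visit 17 → queue [7, 19, 10, 14, 6, 18, 15]
Visit 7 → queue [19, 10, 14, 6, 18, 15]
Visit 19 → queue [10, 14, 6, 18, 15]
Visit 10 → queue [14, 6, 18, 15]
Visit 14; enqueue 2 → queue [6, 18, 15, 2]
Visit 6 → queue [18, 15, 2]
Visit 18 → queue [15, 2]
Visit 15 → queue [2]
Visit 2 → queue []

Visit order: 8, 4, 9, 11, 13, 1, 3, 5, 12, 16, 17, 7, 19, 10, 14, 6, 18, 15, 2

18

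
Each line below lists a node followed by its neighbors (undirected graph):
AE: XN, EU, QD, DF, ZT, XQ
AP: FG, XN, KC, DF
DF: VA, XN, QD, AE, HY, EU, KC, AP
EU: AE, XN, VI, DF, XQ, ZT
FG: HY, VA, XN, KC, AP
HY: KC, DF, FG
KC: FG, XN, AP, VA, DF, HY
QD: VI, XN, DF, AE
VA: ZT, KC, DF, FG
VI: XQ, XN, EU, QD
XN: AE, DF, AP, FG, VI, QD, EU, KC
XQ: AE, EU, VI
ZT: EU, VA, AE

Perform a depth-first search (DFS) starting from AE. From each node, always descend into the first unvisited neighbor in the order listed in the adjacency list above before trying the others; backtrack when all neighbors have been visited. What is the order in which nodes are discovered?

Visit AE
AE → XN
XN → DF
DF → VA
VA → ZT
ZT → EU
EU → VI
VI → XQ
VI → QD
VA → KC
KC → FG
FG → HY
FG → AP

AE, XN, DF, VA, ZT, EU, VI, XQ, QD, KC, FG, HY, AP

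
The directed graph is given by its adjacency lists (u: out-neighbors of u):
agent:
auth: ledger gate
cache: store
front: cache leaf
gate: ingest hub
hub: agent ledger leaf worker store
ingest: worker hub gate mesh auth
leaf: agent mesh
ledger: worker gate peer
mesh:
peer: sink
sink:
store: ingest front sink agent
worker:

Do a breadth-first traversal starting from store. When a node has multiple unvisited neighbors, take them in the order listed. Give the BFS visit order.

store, ingest, front, sink, agent, worker, hub, gate, mesh, auth, cache, leaf, ledger, peer

Visit store; enqueue ingest, front, sink, agent → queue [ingest, front, sink, agent]
Visit ingest; enqueue worker, hub, gate, mesh, auth → queue [front, sink, agent, worker, hub, gate, mesh, auth]
Visit front; enqueue cache, leaf → queue [sink, agent, worker, hub, gate, mesh, auth, cache, leaf]
Visit sink → queue [agent, worker, hub, gate, mesh, auth, cache, leaf]
Visit agent → queue [worker, hub, gate, mesh, auth, cache, leaf]
Visit worker → queue [hub, gate, mesh, auth, cache, leaf]
Visit hub; enqueue ledger → queue [gate, mesh, auth, cache, leaf, ledger]
Visit gate → queue [mesh, auth, cache, leaf, ledger]
Visit mesh → queue [auth, cache, leaf, ledger]
Visit auth → queue [cache, leaf, ledger]
Visit cache → queue [leaf, ledger]
Visit leaf → queue [ledger]
Visit ledger; enqueue peer → queue [peer]
Visit peer → queue []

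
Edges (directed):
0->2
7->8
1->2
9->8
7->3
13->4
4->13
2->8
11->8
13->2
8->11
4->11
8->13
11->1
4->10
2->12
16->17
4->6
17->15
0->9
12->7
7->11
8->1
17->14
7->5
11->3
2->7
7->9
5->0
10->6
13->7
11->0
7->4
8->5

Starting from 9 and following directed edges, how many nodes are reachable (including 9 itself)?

BFS from 9 visits: 9, 8, 13, 11, 5, 1, 7, 4, 2, 3, 0, 10, 6, 12
Reachable nodes: 14 of 18 total.

14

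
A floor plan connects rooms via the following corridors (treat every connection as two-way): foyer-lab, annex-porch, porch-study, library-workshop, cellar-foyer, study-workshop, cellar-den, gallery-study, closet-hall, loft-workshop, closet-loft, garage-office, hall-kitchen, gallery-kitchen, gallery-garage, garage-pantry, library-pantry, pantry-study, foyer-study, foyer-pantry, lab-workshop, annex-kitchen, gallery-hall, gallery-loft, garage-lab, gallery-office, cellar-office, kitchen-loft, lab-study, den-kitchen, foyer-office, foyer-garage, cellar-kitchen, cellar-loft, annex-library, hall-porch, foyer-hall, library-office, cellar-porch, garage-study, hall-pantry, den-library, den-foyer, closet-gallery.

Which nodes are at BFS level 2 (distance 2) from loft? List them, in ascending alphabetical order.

Level 0: loft
Level 1: cellar, closet, gallery, kitchen, workshop
Level 2: annex, den, foyer, garage, hall, lab, library, office, porch, study
Level 3: pantry

annex, den, foyer, garage, hall, lab, library, office, porch, study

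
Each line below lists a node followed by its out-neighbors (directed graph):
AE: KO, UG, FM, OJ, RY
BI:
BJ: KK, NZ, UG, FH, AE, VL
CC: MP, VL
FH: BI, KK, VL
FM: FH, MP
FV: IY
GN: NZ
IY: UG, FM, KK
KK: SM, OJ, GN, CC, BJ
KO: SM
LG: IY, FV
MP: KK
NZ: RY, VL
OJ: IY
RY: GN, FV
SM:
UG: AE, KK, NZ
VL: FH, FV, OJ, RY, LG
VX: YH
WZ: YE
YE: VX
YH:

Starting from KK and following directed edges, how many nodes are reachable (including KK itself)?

19

BFS from KK visits: KK, SM, OJ, GN, CC, BJ, IY, NZ, MP, VL, UG, FH, AE, FM, RY, FV, LG, BI, KO
Reachable nodes: 19 of 23 total.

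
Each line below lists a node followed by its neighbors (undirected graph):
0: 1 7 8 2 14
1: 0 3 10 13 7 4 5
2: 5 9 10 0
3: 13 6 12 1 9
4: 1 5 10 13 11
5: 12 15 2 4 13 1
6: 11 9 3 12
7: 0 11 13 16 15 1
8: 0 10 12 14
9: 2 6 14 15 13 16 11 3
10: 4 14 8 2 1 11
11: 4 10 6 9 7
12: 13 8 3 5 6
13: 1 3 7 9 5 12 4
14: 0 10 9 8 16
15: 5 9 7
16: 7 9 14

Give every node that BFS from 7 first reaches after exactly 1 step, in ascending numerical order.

Level 0: 7
Level 1: 0, 1, 11, 13, 15, 16
Level 2: 2, 3, 4, 5, 6, 8, 9, 10, 12, 14

0, 1, 11, 13, 15, 16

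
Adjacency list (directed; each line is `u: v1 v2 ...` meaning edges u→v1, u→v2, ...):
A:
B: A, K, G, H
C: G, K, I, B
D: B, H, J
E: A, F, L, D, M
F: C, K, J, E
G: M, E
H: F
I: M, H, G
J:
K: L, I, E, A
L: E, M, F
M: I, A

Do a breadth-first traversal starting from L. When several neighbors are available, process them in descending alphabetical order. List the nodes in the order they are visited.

Visit L; enqueue M, F, E → queue [M, F, E]
Visit M; enqueue I, A → queue [F, E, I, A]
Visit F; enqueue K, J, C → queue [E, I, A, K, J, C]
Visit E; enqueue D → queue [I, A, K, J, C, D]
Visit I; enqueue H, G → queue [A, K, J, C, D, H, G]
Visit A → queue [K, J, C, D, H, G]
Visit K → queue [J, C, D, H, G]
Visit J → queue [C, D, H, G]
Visit C; enqueue B → queue [D, H, G, B]
Visit D → queue [H, G, B]
Visit H → queue [G, B]
Visit G → queue [B]
Visit B → queue []

L, M, F, E, I, A, K, J, C, D, H, G, B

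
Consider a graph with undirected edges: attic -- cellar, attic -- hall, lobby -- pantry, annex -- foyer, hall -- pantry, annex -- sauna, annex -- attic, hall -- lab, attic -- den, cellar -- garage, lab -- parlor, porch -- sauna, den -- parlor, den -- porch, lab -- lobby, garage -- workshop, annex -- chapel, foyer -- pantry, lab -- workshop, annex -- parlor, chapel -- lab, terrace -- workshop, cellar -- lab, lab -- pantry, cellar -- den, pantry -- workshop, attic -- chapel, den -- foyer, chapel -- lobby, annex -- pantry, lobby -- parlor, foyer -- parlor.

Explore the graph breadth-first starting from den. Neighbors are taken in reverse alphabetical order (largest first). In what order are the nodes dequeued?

Visit den; enqueue porch, parlor, foyer, cellar, attic → queue [porch, parlor, foyer, cellar, attic]
Visit porch; enqueue sauna → queue [parlor, foyer, cellar, attic, sauna]
Visit parlor; enqueue lobby, lab, annex → queue [foyer, cellar, attic, sauna, lobby, lab, annex]
Visit foyer; enqueue pantry → queue [cellar, attic, sauna, lobby, lab, annex, pantry]
Visit cellar; enqueue garage → queue [attic, sauna, lobby, lab, annex, pantry, garage]
Visit attic; enqueue hall, chapel → queue [sauna, lobby, lab, annex, pantry, garage, hall, chapel]
Visit sauna → queue [lobby, lab, annex, pantry, garage, hall, chapel]
Visit lobby → queue [lab, annex, pantry, garage, hall, chapel]
Visit lab; enqueue workshop → queue [annex, pantry, garage, hall, chapel, workshop]
Visit annex → queue [pantry, garage, hall, chapel, workshop]
Visit pantry → queue [garage, hall, chapel, workshop]
Visit garage → queue [hall, chapel, workshop]
Visit hall → queue [chapel, workshop]
Visit chapel → queue [workshop]
Visit workshop; enqueue terrace → queue [terrace]
Visit terrace → queue []

den porch parlor foyer cellar attic sauna lobby lab annex pantry garage hall chapel workshop terrace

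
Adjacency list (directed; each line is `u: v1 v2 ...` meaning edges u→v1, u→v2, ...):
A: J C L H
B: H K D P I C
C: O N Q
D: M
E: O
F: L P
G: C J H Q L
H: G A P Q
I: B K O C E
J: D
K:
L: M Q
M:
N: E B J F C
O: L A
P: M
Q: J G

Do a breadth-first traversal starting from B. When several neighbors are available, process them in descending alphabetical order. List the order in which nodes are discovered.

Visit B; enqueue P, K, I, H, D, C → queue [P, K, I, H, D, C]
Visit P; enqueue M → queue [K, I, H, D, C, M]
Visit K → queue [I, H, D, C, M]
Visit I; enqueue O, E → queue [H, D, C, M, O, E]
Visit H; enqueue Q, G, A → queue [D, C, M, O, E, Q, G, A]
Visit D → queue [C, M, O, E, Q, G, A]
Visit C; enqueue N → queue [M, O, E, Q, G, A, N]
Visit M → queue [O, E, Q, G, A, N]
Visit O; enqueue L → queue [E, Q, G, A, N, L]
Visit E → queue [Q, G, A, N, L]
Visit Q; enqueue J → queue [G, A, N, L, J]
Visit G → queue [A, N, L, J]
Visit A → queue [N, L, J]
Visit N; enqueue F → queue [L, J, F]
Visit L → queue [J, F]
Visit J → queue [F]
Visit F → queue []

B, P, K, I, H, D, C, M, O, E, Q, G, A, N, L, J, F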